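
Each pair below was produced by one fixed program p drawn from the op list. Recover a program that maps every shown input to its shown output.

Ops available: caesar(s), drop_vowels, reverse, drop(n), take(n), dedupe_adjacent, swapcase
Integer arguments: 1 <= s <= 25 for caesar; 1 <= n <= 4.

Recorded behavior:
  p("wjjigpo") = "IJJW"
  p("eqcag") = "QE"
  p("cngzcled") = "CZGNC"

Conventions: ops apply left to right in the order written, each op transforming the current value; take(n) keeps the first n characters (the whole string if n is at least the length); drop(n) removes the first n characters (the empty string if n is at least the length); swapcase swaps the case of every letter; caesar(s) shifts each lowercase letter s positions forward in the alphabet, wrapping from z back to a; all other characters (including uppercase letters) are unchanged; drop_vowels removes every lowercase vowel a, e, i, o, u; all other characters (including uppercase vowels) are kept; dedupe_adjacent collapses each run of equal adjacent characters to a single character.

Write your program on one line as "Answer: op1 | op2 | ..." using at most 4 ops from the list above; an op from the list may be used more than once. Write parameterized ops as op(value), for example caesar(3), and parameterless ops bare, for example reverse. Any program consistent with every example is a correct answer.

reverse | drop(1) | swapcase | drop(2)

Check, running the answer program on each example:
  "wjjigpo" -> "opgijjw" -> "pgijjw" -> "PGIJJW" -> "IJJW"
  "eqcag" -> "gacqe" -> "acqe" -> "ACQE" -> "QE"
  "cngzcled" -> "delczgnc" -> "elczgnc" -> "ELCZGNC" -> "CZGNC"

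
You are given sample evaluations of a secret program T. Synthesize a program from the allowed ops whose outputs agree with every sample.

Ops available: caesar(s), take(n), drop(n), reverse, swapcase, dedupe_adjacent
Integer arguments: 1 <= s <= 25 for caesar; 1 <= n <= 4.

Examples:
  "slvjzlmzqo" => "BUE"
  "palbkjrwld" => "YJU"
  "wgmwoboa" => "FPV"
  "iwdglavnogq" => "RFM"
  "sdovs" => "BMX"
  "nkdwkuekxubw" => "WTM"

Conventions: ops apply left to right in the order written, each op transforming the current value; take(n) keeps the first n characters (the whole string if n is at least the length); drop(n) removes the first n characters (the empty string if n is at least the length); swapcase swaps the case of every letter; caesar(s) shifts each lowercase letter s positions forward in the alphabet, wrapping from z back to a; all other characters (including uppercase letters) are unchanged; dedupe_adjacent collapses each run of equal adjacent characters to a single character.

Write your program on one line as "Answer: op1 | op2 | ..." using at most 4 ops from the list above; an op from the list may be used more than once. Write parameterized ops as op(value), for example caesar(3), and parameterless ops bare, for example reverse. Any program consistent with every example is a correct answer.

caesar(9) | take(3) | swapcase

Check, running the answer program on each example:
  "slvjzlmzqo" -> "buesiuvizx" -> "bue" -> "BUE"
  "palbkjrwld" -> "yjuktsafum" -> "yju" -> "YJU"
  "wgmwoboa" -> "fpvfxkxj" -> "fpv" -> "FPV"
  "iwdglavnogq" -> "rfmpujewxpz" -> "rfm" -> "RFM"
  "sdovs" -> "bmxeb" -> "bmx" -> "BMX"
  "nkdwkuekxubw" -> "wtmftdntgdkf" -> "wtm" -> "WTM"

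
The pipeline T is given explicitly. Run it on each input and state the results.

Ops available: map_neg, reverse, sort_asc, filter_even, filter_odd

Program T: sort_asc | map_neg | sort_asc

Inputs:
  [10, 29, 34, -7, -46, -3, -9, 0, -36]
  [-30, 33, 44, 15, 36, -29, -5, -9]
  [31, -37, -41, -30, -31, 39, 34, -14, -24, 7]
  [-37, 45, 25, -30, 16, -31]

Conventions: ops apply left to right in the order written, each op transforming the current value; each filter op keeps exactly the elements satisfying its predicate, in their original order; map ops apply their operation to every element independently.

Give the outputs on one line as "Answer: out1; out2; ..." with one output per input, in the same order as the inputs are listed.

[-34, -29, -10, 0, 3, 7, 9, 36, 46]; [-44, -36, -33, -15, 5, 9, 29, 30]; [-39, -34, -31, -7, 14, 24, 30, 31, 37, 41]; [-45, -25, -16, 30, 31, 37]

Execution, op by op:
  [10, 29, 34, -7, -46, -3, -9, 0, -36] -> [-46, -36, -9, -7, -3, 0, 10, 29, 34] -> [46, 36, 9, 7, 3, 0, -10, -29, -34] -> [-34, -29, -10, 0, 3, 7, 9, 36, 46]
  [-30, 33, 44, 15, 36, -29, -5, -9] -> [-30, -29, -9, -5, 15, 33, 36, 44] -> [30, 29, 9, 5, -15, -33, -36, -44] -> [-44, -36, -33, -15, 5, 9, 29, 30]
  [31, -37, -41, -30, -31, 39, 34, -14, -24, 7] -> [-41, -37, -31, -30, -24, -14, 7, 31, 34, 39] -> [41, 37, 31, 30, 24, 14, -7, -31, -34, -39] -> [-39, -34, -31, -7, 14, 24, 30, 31, 37, 41]
  [-37, 45, 25, -30, 16, -31] -> [-37, -31, -30, 16, 25, 45] -> [37, 31, 30, -16, -25, -45] -> [-45, -25, -16, 30, 31, 37]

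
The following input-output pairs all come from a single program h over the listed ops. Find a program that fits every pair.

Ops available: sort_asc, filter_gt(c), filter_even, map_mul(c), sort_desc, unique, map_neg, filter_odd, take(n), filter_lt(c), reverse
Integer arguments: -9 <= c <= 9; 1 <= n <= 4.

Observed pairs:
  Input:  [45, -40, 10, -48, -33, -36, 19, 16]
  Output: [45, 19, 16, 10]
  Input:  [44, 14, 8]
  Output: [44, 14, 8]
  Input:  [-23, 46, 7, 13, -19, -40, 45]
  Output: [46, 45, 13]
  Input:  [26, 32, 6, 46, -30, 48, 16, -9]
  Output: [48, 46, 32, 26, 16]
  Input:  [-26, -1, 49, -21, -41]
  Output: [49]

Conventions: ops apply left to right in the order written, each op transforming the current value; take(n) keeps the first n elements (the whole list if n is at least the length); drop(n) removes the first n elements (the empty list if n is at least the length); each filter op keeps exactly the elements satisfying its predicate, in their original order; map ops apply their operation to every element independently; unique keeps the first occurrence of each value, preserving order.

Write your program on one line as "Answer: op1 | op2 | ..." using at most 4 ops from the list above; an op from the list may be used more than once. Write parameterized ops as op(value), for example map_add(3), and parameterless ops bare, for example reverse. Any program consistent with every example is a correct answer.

sort_asc | filter_gt(7) | reverse

Check, running the answer program on each example:
  [45, -40, 10, -48, -33, -36, 19, 16] -> [-48, -40, -36, -33, 10, 16, 19, 45] -> [10, 16, 19, 45] -> [45, 19, 16, 10]
  [44, 14, 8] -> [8, 14, 44] -> [8, 14, 44] -> [44, 14, 8]
  [-23, 46, 7, 13, -19, -40, 45] -> [-40, -23, -19, 7, 13, 45, 46] -> [13, 45, 46] -> [46, 45, 13]
  [26, 32, 6, 46, -30, 48, 16, -9] -> [-30, -9, 6, 16, 26, 32, 46, 48] -> [16, 26, 32, 46, 48] -> [48, 46, 32, 26, 16]
  [-26, -1, 49, -21, -41] -> [-41, -26, -21, -1, 49] -> [49] -> [49]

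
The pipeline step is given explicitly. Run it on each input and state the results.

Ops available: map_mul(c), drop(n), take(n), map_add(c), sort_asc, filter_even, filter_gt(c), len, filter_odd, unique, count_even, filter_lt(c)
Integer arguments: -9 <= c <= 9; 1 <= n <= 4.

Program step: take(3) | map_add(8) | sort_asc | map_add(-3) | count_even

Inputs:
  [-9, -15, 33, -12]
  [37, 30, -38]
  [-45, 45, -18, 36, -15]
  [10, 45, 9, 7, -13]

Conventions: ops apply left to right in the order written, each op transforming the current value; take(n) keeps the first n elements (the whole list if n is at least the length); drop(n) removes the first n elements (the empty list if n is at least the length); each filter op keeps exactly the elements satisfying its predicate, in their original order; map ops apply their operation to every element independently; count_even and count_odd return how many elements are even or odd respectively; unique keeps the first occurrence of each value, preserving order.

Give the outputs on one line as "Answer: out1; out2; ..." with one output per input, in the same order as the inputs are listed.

Execution, op by op:
  [-9, -15, 33, -12] -> [-9, -15, 33] -> [-1, -7, 41] -> [-7, -1, 41] -> [-10, -4, 38] -> 3
  [37, 30, -38] -> [37, 30, -38] -> [45, 38, -30] -> [-30, 38, 45] -> [-33, 35, 42] -> 1
  [-45, 45, -18, 36, -15] -> [-45, 45, -18] -> [-37, 53, -10] -> [-37, -10, 53] -> [-40, -13, 50] -> 2
  [10, 45, 9, 7, -13] -> [10, 45, 9] -> [18, 53, 17] -> [17, 18, 53] -> [14, 15, 50] -> 2

3; 1; 2; 2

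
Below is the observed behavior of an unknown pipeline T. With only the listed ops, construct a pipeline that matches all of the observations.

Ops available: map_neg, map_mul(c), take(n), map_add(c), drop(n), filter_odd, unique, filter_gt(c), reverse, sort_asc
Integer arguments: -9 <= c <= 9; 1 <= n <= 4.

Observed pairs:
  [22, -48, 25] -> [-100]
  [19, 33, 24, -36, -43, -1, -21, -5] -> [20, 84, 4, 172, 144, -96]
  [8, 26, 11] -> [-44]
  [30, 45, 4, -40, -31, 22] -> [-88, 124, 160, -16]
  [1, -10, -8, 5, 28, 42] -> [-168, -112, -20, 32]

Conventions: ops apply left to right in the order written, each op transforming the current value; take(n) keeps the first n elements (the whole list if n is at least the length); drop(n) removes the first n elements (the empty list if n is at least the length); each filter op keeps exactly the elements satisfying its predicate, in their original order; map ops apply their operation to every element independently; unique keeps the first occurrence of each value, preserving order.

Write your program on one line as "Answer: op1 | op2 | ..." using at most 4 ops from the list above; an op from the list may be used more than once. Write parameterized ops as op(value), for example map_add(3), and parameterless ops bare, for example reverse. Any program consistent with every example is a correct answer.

map_mul(-4) | drop(2) | reverse

Check, running the answer program on each example:
  [22, -48, 25] -> [-88, 192, -100] -> [-100] -> [-100]
  [19, 33, 24, -36, -43, -1, -21, -5] -> [-76, -132, -96, 144, 172, 4, 84, 20] -> [-96, 144, 172, 4, 84, 20] -> [20, 84, 4, 172, 144, -96]
  [8, 26, 11] -> [-32, -104, -44] -> [-44] -> [-44]
  [30, 45, 4, -40, -31, 22] -> [-120, -180, -16, 160, 124, -88] -> [-16, 160, 124, -88] -> [-88, 124, 160, -16]
  [1, -10, -8, 5, 28, 42] -> [-4, 40, 32, -20, -112, -168] -> [32, -20, -112, -168] -> [-168, -112, -20, 32]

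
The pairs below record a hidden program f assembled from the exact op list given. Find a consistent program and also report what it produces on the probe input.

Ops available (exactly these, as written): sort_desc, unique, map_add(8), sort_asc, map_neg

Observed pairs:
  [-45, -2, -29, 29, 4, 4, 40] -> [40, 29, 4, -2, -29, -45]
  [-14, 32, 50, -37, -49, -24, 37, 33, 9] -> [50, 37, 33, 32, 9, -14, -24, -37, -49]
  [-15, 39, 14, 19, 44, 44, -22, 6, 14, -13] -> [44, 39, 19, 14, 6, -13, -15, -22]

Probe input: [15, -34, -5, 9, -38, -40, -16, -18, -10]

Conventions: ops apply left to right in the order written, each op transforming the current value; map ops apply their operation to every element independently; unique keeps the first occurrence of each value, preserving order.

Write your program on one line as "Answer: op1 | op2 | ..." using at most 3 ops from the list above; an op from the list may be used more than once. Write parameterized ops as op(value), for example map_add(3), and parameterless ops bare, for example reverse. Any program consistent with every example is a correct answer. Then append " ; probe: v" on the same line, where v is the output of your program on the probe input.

unique | sort_asc | sort_desc ; probe: [15, 9, -5, -10, -16, -18, -34, -38, -40]

Check, running the answer program on each example:
  [-45, -2, -29, 29, 4, 4, 40] -> [-45, -2, -29, 29, 4, 40] -> [-45, -29, -2, 4, 29, 40] -> [40, 29, 4, -2, -29, -45]
  [-14, 32, 50, -37, -49, -24, 37, 33, 9] -> [-14, 32, 50, -37, -49, -24, 37, 33, 9] -> [-49, -37, -24, -14, 9, 32, 33, 37, 50] -> [50, 37, 33, 32, 9, -14, -24, -37, -49]
  [-15, 39, 14, 19, 44, 44, -22, 6, 14, -13] -> [-15, 39, 14, 19, 44, -22, 6, -13] -> [-22, -15, -13, 6, 14, 19, 39, 44] -> [44, 39, 19, 14, 6, -13, -15, -22]
  probe: [15, -34, -5, 9, -38, -40, -16, -18, -10] -> [15, -34, -5, 9, -38, -40, -16, -18, -10] -> [-40, -38, -34, -18, -16, -10, -5, 9, 15] -> [15, 9, -5, -10, -16, -18, -34, -38, -40]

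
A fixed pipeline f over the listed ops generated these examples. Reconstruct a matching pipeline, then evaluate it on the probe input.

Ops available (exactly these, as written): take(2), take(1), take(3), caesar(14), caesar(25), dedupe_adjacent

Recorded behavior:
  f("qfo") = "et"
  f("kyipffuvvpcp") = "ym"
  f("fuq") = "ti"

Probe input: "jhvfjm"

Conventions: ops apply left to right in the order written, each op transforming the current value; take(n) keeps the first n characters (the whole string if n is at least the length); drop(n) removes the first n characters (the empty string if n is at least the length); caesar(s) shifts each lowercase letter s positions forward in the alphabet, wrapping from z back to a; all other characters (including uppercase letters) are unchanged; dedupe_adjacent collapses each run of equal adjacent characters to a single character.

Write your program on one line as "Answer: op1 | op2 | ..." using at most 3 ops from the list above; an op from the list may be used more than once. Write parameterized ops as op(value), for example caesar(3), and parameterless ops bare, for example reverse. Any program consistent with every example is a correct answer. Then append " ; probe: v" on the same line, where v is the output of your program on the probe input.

take(2) | caesar(14) ; probe: "xv"

Check, running the answer program on each example:
  "qfo" -> "qf" -> "et"
  "kyipffuvvpcp" -> "ky" -> "ym"
  "fuq" -> "fu" -> "ti"
  probe: "jhvfjm" -> "jh" -> "xv"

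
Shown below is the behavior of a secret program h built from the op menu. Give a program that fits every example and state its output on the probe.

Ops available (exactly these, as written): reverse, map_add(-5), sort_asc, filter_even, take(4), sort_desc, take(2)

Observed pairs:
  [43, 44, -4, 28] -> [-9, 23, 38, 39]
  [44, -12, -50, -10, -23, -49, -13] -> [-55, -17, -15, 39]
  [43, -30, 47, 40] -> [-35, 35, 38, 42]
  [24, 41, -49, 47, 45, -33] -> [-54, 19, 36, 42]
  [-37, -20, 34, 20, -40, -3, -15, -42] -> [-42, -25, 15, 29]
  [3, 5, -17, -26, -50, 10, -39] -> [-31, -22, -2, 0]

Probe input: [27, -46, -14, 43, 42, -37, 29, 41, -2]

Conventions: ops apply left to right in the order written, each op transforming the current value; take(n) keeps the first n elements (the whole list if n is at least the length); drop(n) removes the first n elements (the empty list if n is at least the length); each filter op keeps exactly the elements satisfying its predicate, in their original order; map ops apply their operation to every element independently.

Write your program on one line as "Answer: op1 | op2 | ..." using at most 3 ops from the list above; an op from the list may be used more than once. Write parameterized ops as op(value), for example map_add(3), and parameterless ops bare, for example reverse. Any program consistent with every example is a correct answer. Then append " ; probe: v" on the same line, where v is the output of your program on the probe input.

take(4) | map_add(-5) | sort_asc ; probe: [-51, -19, 22, 38]

Check, running the answer program on each example:
  [43, 44, -4, 28] -> [43, 44, -4, 28] -> [38, 39, -9, 23] -> [-9, 23, 38, 39]
  [44, -12, -50, -10, -23, -49, -13] -> [44, -12, -50, -10] -> [39, -17, -55, -15] -> [-55, -17, -15, 39]
  [43, -30, 47, 40] -> [43, -30, 47, 40] -> [38, -35, 42, 35] -> [-35, 35, 38, 42]
  [24, 41, -49, 47, 45, -33] -> [24, 41, -49, 47] -> [19, 36, -54, 42] -> [-54, 19, 36, 42]
  [-37, -20, 34, 20, -40, -3, -15, -42] -> [-37, -20, 34, 20] -> [-42, -25, 29, 15] -> [-42, -25, 15, 29]
  [3, 5, -17, -26, -50, 10, -39] -> [3, 5, -17, -26] -> [-2, 0, -22, -31] -> [-31, -22, -2, 0]
  probe: [27, -46, -14, 43, 42, -37, 29, 41, -2] -> [27, -46, -14, 43] -> [22, -51, -19, 38] -> [-51, -19, 22, 38]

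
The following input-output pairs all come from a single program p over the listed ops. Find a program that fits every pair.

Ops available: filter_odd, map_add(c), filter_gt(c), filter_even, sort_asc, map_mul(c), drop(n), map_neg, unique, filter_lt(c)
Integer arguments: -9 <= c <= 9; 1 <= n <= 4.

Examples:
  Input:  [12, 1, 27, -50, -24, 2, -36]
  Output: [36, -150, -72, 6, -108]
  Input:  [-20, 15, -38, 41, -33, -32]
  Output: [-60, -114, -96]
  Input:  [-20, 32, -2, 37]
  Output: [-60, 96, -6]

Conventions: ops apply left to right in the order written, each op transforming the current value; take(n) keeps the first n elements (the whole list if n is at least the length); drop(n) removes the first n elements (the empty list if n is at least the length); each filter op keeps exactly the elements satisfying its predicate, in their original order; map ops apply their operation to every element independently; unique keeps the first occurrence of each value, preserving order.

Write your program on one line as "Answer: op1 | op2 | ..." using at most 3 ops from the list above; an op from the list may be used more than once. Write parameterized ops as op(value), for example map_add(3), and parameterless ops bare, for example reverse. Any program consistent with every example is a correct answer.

filter_even | map_mul(3)

Check, running the answer program on each example:
  [12, 1, 27, -50, -24, 2, -36] -> [12, -50, -24, 2, -36] -> [36, -150, -72, 6, -108]
  [-20, 15, -38, 41, -33, -32] -> [-20, -38, -32] -> [-60, -114, -96]
  [-20, 32, -2, 37] -> [-20, 32, -2] -> [-60, 96, -6]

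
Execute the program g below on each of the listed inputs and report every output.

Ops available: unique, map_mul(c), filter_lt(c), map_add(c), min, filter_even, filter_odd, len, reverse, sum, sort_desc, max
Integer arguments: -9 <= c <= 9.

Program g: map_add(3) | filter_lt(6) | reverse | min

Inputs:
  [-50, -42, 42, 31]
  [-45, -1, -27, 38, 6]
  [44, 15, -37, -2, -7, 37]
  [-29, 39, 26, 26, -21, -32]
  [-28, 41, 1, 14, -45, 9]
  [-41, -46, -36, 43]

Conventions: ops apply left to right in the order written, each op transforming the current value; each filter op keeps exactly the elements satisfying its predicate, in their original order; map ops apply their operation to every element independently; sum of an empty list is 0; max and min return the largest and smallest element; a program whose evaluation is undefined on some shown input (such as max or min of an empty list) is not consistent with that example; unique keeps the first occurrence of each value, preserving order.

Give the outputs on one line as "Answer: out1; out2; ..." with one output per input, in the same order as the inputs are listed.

-47; -42; -34; -29; -42; -43

Execution, op by op:
  [-50, -42, 42, 31] -> [-47, -39, 45, 34] -> [-47, -39] -> [-39, -47] -> -47
  [-45, -1, -27, 38, 6] -> [-42, 2, -24, 41, 9] -> [-42, 2, -24] -> [-24, 2, -42] -> -42
  [44, 15, -37, -2, -7, 37] -> [47, 18, -34, 1, -4, 40] -> [-34, 1, -4] -> [-4, 1, -34] -> -34
  [-29, 39, 26, 26, -21, -32] -> [-26, 42, 29, 29, -18, -29] -> [-26, -18, -29] -> [-29, -18, -26] -> -29
  [-28, 41, 1, 14, -45, 9] -> [-25, 44, 4, 17, -42, 12] -> [-25, 4, -42] -> [-42, 4, -25] -> -42
  [-41, -46, -36, 43] -> [-38, -43, -33, 46] -> [-38, -43, -33] -> [-33, -43, -38] -> -43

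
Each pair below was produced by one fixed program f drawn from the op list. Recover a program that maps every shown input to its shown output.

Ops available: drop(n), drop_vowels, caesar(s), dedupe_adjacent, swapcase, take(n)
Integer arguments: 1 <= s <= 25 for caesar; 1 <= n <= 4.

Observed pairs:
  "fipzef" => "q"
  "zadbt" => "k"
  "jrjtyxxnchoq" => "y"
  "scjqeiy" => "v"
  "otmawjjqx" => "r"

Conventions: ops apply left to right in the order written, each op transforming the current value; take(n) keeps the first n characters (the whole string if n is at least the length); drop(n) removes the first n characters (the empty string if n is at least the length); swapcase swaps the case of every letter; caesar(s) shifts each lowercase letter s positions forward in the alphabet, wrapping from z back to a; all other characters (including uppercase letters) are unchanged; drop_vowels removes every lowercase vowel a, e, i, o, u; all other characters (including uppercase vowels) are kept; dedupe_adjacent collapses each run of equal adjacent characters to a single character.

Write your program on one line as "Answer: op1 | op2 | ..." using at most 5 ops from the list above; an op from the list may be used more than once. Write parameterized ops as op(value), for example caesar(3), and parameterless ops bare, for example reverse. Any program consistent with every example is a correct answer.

caesar(17) | drop_vowels | drop(3) | take(1)

Check, running the answer program on each example:
  "fipzef" -> "wzgqvw" -> "wzgqvw" -> "qvw" -> "q"
  "zadbt" -> "qrusk" -> "qrsk" -> "k" -> "k"
  "jrjtyxxnchoq" -> "aiakpooetyfh" -> "kptyfh" -> "yfh" -> "y"
  "scjqeiy" -> "jtahvzp" -> "jthvzp" -> "vzp" -> "v"
  "otmawjjqx" -> "fkdrnaaho" -> "fkdrnh" -> "rnh" -> "r"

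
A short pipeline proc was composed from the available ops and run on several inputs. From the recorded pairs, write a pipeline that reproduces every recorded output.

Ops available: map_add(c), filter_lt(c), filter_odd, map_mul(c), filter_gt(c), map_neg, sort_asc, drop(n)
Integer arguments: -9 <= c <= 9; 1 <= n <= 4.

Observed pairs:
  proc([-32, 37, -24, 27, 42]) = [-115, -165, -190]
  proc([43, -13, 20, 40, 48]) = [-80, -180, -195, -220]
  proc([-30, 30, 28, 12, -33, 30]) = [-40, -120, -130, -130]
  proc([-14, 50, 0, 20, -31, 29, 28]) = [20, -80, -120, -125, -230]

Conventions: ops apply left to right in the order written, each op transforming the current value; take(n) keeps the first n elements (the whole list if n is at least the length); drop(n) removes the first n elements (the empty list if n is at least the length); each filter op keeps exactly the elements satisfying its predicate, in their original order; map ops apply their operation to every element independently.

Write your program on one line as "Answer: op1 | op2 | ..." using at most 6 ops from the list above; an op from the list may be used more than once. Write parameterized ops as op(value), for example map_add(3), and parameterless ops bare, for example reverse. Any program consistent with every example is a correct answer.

filter_gt(-5) | map_add(-4) | map_mul(5) | sort_asc | map_neg

Check, running the answer program on each example:
  [-32, 37, -24, 27, 42] -> [37, 27, 42] -> [33, 23, 38] -> [165, 115, 190] -> [115, 165, 190] -> [-115, -165, -190]
  [43, -13, 20, 40, 48] -> [43, 20, 40, 48] -> [39, 16, 36, 44] -> [195, 80, 180, 220] -> [80, 180, 195, 220] -> [-80, -180, -195, -220]
  [-30, 30, 28, 12, -33, 30] -> [30, 28, 12, 30] -> [26, 24, 8, 26] -> [130, 120, 40, 130] -> [40, 120, 130, 130] -> [-40, -120, -130, -130]
  [-14, 50, 0, 20, -31, 29, 28] -> [50, 0, 20, 29, 28] -> [46, -4, 16, 25, 24] -> [230, -20, 80, 125, 120] -> [-20, 80, 120, 125, 230] -> [20, -80, -120, -125, -230]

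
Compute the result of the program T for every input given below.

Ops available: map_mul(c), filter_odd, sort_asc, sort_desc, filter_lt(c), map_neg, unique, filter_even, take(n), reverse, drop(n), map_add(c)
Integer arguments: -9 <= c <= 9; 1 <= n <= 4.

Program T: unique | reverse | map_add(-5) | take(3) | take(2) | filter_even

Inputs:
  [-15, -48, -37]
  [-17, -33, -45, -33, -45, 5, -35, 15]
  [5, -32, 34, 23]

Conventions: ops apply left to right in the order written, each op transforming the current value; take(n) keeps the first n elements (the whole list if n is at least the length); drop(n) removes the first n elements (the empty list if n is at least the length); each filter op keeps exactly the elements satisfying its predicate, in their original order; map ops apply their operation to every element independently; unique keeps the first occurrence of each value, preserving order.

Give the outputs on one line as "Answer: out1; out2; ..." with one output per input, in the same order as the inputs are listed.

Execution, op by op:
  [-15, -48, -37] -> [-15, -48, -37] -> [-37, -48, -15] -> [-42, -53, -20] -> [-42, -53, -20] -> [-42, -53] -> [-42]
  [-17, -33, -45, -33, -45, 5, -35, 15] -> [-17, -33, -45, 5, -35, 15] -> [15, -35, 5, -45, -33, -17] -> [10, -40, 0, -50, -38, -22] -> [10, -40, 0] -> [10, -40] -> [10, -40]
  [5, -32, 34, 23] -> [5, -32, 34, 23] -> [23, 34, -32, 5] -> [18, 29, -37, 0] -> [18, 29, -37] -> [18, 29] -> [18]

[-42]; [10, -40]; [18]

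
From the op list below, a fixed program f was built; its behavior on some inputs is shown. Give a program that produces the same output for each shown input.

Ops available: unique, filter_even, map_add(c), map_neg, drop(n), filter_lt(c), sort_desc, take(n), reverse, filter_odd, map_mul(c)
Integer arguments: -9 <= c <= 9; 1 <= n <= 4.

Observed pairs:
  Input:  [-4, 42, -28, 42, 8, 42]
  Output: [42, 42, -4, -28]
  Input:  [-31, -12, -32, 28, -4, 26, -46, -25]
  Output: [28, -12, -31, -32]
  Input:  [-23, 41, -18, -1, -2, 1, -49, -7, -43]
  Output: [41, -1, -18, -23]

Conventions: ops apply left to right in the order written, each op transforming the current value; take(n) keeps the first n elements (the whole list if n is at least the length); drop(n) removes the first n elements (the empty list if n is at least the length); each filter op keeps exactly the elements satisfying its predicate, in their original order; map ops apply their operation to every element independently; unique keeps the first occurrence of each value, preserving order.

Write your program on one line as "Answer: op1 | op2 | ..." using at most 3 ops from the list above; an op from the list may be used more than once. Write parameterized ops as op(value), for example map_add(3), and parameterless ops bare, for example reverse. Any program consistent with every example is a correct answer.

take(4) | sort_desc

Check, running the answer program on each example:
  [-4, 42, -28, 42, 8, 42] -> [-4, 42, -28, 42] -> [42, 42, -4, -28]
  [-31, -12, -32, 28, -4, 26, -46, -25] -> [-31, -12, -32, 28] -> [28, -12, -31, -32]
  [-23, 41, -18, -1, -2, 1, -49, -7, -43] -> [-23, 41, -18, -1] -> [41, -1, -18, -23]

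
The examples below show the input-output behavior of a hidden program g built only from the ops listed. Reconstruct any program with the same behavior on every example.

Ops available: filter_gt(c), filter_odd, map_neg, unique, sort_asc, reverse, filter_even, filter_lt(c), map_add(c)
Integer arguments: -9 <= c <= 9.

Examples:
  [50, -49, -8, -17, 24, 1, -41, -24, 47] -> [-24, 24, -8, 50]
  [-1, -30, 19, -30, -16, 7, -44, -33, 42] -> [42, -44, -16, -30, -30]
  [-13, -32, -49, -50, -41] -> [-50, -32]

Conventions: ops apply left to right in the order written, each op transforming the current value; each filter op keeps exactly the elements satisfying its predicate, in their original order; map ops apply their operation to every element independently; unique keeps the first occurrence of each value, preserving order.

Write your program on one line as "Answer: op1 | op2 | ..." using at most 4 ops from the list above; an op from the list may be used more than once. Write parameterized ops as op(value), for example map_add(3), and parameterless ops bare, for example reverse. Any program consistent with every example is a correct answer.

map_neg | reverse | map_neg | filter_even

Check, running the answer program on each example:
  [50, -49, -8, -17, 24, 1, -41, -24, 47] -> [-50, 49, 8, 17, -24, -1, 41, 24, -47] -> [-47, 24, 41, -1, -24, 17, 8, 49, -50] -> [47, -24, -41, 1, 24, -17, -8, -49, 50] -> [-24, 24, -8, 50]
  [-1, -30, 19, -30, -16, 7, -44, -33, 42] -> [1, 30, -19, 30, 16, -7, 44, 33, -42] -> [-42, 33, 44, -7, 16, 30, -19, 30, 1] -> [42, -33, -44, 7, -16, -30, 19, -30, -1] -> [42, -44, -16, -30, -30]
  [-13, -32, -49, -50, -41] -> [13, 32, 49, 50, 41] -> [41, 50, 49, 32, 13] -> [-41, -50, -49, -32, -13] -> [-50, -32]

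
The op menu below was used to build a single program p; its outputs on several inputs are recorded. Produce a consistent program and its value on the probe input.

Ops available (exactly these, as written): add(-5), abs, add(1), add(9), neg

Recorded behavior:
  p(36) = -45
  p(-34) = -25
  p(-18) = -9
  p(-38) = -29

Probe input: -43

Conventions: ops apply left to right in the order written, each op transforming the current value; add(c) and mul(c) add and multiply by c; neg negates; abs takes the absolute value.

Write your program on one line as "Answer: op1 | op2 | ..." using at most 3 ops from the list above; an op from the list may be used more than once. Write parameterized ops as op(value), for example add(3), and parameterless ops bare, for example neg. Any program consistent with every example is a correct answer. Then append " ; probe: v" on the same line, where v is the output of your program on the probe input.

add(9) | abs | neg ; probe: -34

Check, running the answer program on each example:
  36 -> 45 -> 45 -> -45
  -34 -> -25 -> 25 -> -25
  -18 -> -9 -> 9 -> -9
  -38 -> -29 -> 29 -> -29
  probe: -43 -> -34 -> 34 -> -34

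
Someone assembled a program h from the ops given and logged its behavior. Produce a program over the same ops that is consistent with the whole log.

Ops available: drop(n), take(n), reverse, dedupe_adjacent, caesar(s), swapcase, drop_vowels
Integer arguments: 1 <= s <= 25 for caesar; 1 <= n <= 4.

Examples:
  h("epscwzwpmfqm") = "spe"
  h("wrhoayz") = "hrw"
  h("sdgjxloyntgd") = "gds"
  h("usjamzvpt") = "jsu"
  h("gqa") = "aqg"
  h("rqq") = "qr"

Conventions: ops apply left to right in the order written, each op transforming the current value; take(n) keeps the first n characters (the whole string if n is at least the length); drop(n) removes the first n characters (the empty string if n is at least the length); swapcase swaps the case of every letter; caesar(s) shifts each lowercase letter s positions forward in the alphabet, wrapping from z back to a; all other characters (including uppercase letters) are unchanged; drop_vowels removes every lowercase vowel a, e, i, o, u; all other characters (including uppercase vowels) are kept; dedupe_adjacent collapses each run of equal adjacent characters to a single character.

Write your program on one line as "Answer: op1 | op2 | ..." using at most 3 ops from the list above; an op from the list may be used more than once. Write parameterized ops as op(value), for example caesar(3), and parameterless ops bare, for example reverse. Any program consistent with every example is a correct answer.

take(3) | reverse | dedupe_adjacent

Check, running the answer program on each example:
  "epscwzwpmfqm" -> "eps" -> "spe" -> "spe"
  "wrhoayz" -> "wrh" -> "hrw" -> "hrw"
  "sdgjxloyntgd" -> "sdg" -> "gds" -> "gds"
  "usjamzvpt" -> "usj" -> "jsu" -> "jsu"
  "gqa" -> "gqa" -> "aqg" -> "aqg"
  "rqq" -> "rqq" -> "qqr" -> "qr"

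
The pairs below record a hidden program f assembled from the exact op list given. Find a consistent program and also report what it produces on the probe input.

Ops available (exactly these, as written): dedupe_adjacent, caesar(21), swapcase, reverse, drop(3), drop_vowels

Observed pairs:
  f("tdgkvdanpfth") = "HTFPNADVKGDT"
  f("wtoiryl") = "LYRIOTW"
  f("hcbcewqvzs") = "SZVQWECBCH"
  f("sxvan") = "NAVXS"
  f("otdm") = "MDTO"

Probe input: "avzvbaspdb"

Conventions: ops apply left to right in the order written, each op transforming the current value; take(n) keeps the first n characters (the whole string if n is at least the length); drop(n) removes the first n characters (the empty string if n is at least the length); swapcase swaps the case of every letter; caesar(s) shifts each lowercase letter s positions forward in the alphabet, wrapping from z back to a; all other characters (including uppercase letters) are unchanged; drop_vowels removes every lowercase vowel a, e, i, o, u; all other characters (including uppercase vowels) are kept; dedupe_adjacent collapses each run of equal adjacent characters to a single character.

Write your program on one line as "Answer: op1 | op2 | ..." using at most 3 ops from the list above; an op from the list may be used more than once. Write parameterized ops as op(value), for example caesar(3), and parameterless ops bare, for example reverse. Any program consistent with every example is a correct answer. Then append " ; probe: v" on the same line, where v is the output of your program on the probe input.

swapcase | reverse ; probe: "BDPSABVZVA"

Check, running the answer program on each example:
  "tdgkvdanpfth" -> "TDGKVDANPFTH" -> "HTFPNADVKGDT"
  "wtoiryl" -> "WTOIRYL" -> "LYRIOTW"
  "hcbcewqvzs" -> "HCBCEWQVZS" -> "SZVQWECBCH"
  "sxvan" -> "SXVAN" -> "NAVXS"
  "otdm" -> "OTDM" -> "MDTO"
  probe: "avzvbaspdb" -> "AVZVBASPDB" -> "BDPSABVZVA"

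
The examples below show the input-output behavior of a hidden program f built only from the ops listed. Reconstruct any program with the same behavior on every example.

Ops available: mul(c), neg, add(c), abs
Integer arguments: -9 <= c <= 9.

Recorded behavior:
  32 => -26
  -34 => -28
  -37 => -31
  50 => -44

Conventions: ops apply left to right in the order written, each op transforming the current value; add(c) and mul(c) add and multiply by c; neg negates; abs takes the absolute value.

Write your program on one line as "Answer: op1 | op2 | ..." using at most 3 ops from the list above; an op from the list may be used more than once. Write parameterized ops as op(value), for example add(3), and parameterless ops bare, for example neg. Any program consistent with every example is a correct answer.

abs | add(-6) | neg

Check, running the answer program on each example:
  32 -> 32 -> 26 -> -26
  -34 -> 34 -> 28 -> -28
  -37 -> 37 -> 31 -> -31
  50 -> 50 -> 44 -> -44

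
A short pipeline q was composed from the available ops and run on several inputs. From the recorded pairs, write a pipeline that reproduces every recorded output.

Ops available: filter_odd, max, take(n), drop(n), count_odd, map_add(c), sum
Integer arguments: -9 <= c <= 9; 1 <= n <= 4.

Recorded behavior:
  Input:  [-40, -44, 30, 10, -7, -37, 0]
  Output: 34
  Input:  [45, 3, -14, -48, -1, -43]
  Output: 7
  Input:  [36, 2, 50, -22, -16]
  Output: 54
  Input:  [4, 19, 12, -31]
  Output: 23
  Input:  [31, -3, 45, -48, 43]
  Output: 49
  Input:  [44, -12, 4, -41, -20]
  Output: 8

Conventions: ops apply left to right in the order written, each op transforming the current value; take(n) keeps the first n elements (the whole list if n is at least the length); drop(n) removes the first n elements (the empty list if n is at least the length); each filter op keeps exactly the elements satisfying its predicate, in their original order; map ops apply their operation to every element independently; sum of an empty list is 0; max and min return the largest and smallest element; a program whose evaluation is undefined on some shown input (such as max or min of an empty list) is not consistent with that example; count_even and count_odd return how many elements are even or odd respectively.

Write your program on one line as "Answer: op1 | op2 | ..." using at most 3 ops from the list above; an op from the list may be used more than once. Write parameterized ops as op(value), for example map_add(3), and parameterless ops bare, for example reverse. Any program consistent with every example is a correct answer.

drop(1) | map_add(4) | max

Check, running the answer program on each example:
  [-40, -44, 30, 10, -7, -37, 0] -> [-44, 30, 10, -7, -37, 0] -> [-40, 34, 14, -3, -33, 4] -> 34
  [45, 3, -14, -48, -1, -43] -> [3, -14, -48, -1, -43] -> [7, -10, -44, 3, -39] -> 7
  [36, 2, 50, -22, -16] -> [2, 50, -22, -16] -> [6, 54, -18, -12] -> 54
  [4, 19, 12, -31] -> [19, 12, -31] -> [23, 16, -27] -> 23
  [31, -3, 45, -48, 43] -> [-3, 45, -48, 43] -> [1, 49, -44, 47] -> 49
  [44, -12, 4, -41, -20] -> [-12, 4, -41, -20] -> [-8, 8, -37, -16] -> 8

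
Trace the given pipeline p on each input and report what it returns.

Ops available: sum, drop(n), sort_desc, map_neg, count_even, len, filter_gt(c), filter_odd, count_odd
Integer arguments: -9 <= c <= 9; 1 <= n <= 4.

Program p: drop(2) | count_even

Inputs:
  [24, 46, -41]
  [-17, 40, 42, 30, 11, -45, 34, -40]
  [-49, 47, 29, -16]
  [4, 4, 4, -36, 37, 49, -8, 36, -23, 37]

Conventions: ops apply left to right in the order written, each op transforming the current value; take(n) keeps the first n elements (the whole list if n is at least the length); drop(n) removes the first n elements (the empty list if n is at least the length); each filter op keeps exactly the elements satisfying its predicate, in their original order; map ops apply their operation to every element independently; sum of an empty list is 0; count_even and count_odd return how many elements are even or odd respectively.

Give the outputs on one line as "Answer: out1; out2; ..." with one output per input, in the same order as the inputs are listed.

Execution, op by op:
  [24, 46, -41] -> [-41] -> 0
  [-17, 40, 42, 30, 11, -45, 34, -40] -> [42, 30, 11, -45, 34, -40] -> 4
  [-49, 47, 29, -16] -> [29, -16] -> 1
  [4, 4, 4, -36, 37, 49, -8, 36, -23, 37] -> [4, -36, 37, 49, -8, 36, -23, 37] -> 4

0; 4; 1; 4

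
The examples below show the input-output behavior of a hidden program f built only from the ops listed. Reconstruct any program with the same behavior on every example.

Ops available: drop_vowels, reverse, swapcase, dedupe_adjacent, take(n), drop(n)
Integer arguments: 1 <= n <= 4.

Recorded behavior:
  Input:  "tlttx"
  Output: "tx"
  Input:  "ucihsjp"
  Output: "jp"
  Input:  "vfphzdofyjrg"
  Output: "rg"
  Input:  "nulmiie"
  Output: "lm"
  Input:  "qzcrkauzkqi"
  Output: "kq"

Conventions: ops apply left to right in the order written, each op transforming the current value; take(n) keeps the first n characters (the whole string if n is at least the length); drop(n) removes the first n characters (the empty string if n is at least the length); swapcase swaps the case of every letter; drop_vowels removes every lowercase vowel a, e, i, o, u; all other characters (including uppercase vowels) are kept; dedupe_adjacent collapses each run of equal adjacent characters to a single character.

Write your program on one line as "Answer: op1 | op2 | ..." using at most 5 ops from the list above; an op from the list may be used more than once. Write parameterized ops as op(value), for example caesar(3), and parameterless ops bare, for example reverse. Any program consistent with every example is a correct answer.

dedupe_adjacent | reverse | drop_vowels | take(2) | reverse

Check, running the answer program on each example:
  "tlttx" -> "tltx" -> "xtlt" -> "xtlt" -> "xt" -> "tx"
  "ucihsjp" -> "ucihsjp" -> "pjshicu" -> "pjshc" -> "pj" -> "jp"
  "vfphzdofyjrg" -> "vfphzdofyjrg" -> "grjyfodzhpfv" -> "grjyfdzhpfv" -> "gr" -> "rg"
  "nulmiie" -> "nulmie" -> "eimlun" -> "mln" -> "ml" -> "lm"
  "qzcrkauzkqi" -> "qzcrkauzkqi" -> "iqkzuakrczq" -> "qkzkrczq" -> "qk" -> "kq"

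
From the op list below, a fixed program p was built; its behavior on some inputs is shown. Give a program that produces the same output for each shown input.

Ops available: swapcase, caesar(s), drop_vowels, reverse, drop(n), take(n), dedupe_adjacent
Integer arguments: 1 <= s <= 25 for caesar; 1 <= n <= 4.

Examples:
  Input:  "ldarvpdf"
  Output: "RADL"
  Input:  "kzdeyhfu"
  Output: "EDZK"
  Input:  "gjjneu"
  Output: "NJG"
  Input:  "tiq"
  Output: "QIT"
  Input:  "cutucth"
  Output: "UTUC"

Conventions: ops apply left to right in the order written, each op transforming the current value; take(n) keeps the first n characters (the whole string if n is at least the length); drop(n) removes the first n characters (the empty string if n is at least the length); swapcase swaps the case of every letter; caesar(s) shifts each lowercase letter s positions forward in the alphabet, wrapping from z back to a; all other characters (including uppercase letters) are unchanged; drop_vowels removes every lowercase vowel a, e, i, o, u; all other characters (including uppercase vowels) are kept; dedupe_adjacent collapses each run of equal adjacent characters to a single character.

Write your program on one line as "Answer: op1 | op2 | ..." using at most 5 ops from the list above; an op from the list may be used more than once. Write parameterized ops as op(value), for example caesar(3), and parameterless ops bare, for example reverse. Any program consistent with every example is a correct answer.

swapcase | take(4) | dedupe_adjacent | reverse

Check, running the answer program on each example:
  "ldarvpdf" -> "LDARVPDF" -> "LDAR" -> "LDAR" -> "RADL"
  "kzdeyhfu" -> "KZDEYHFU" -> "KZDE" -> "KZDE" -> "EDZK"
  "gjjneu" -> "GJJNEU" -> "GJJN" -> "GJN" -> "NJG"
  "tiq" -> "TIQ" -> "TIQ" -> "TIQ" -> "QIT"
  "cutucth" -> "CUTUCTH" -> "CUTU" -> "CUTU" -> "UTUC"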